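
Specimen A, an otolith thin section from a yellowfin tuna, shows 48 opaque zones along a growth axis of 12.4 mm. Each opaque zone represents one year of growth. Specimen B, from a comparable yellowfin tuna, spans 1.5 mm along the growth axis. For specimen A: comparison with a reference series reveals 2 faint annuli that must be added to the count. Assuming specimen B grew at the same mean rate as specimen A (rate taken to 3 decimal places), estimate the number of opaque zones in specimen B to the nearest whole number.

Specimen A: correcting the raw count gives 48 + 2 = 50 true opaque zones.
A: Mean rate = 12.4 mm / 50 years ≈ 0.248 mm/year.
Specimen B: 1.5 mm / 0.248 mm per year = 6.05 years ≈ 6 opaque zones.

6 opaque zones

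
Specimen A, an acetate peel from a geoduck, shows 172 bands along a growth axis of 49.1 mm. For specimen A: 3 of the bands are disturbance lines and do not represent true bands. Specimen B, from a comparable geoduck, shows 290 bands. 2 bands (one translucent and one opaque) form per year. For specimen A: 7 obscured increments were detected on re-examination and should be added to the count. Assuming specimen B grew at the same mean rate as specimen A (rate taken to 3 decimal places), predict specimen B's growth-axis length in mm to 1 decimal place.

Specimen A: after corrections the count is 172 − 3 + 7 = 176 bands.
Specimen A: with 2 bands per year, 176 / 2 = 88 years.
A: Extension rate ≈ 49.1 / 88 = 0.558 mm per year.
Specimen B: with 2 bands per year, 290 / 2 = 145 years. Length of B = 0.558 × 145 = 80.9 mm.

80.9 mm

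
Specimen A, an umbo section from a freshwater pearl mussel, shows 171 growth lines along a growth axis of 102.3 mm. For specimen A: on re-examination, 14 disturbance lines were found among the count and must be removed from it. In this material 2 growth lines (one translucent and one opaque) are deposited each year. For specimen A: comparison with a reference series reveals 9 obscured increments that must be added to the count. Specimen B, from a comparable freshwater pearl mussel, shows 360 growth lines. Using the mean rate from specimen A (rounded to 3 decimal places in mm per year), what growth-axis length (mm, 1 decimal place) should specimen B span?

221.9 mm

Specimen A: adjusted count: 171 − 14 + 9 = 166 growth lines.
Specimen A: 166 growth lines at 2 per year is 166 / 2 = 83 years.
A: Extension rate ≈ 102.3 / 83 = 1.233 mm/year.
Specimen B: with 2 growth lines per year, 360 / 2 = 180 years. B's length ≈ 1.233 × 180 = 221.9 mm.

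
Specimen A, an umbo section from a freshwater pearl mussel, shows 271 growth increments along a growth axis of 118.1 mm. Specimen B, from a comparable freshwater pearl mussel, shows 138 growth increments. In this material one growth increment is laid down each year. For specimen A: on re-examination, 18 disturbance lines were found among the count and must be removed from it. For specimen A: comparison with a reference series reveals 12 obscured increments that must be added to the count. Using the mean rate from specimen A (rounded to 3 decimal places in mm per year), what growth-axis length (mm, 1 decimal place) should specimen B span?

Specimen A: adjusted count: 271 − 18 + 12 = 265 growth increments.
A: 118.1 mm over 265 years gives 118.1 / 265 ≈ 0.446 mm/year.
B's length ≈ 0.446 × 138 = 61.5 mm.

61.5 mm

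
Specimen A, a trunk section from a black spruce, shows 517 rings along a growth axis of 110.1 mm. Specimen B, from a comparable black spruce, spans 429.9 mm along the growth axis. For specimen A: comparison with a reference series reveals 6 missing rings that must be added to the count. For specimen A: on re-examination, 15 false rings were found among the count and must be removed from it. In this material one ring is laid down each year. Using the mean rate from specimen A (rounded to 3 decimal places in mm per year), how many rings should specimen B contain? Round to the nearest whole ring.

Specimen A: after corrections the count is 517 − 15 + 6 = 508 rings.
A: Mean rate = 110.1 mm / 508 years ≈ 0.217 mm/yr.
For B, 429.9 / 0.217 = 1981.11 years ≈ 1981 rings.

1981 rings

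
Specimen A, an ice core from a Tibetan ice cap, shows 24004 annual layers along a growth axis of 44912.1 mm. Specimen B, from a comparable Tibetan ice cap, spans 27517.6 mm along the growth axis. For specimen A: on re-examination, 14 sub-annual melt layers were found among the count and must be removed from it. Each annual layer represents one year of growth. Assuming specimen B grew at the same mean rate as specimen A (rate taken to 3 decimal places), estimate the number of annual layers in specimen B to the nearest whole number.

Specimen A: after corrections the count is 24004 − 14 = 23990 annual layers.
A: Mean rate = 44912.1 mm / 23990 years ≈ 1.872 mm/year.
B spans 27517.6 / 1.872 = 14699.57 years ≈ 14700 annual layers.

14700 annual layers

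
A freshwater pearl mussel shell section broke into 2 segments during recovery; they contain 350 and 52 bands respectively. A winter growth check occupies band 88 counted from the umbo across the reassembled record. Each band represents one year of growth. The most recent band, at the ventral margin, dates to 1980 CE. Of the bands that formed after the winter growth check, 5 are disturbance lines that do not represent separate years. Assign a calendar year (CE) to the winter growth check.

1671 CE

Total bands = 350 + 52 = 402.
The winter growth check sits at band 88 from the umbo, so 402 − 88 = 314 bands formed after it.
Removing the 5 false bands leaves 314 − 5 = 309 true bands beyond the winter growth check.
The band at the ventral margin is 1980 CE, so the winter growth check dates to 1980 − 309 = 1671 CE.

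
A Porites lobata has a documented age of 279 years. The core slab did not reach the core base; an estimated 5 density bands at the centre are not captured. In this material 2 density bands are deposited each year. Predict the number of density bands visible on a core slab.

553 density bands

279 years at 2 density bands per year gives 279 × 2 = 558 density bands.
558 − 5 missed = 553 density bands expected in the prepared section.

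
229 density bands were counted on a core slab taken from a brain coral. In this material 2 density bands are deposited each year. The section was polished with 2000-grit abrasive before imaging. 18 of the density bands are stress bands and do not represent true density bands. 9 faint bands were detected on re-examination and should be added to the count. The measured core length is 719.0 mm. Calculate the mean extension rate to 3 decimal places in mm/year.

Adjusted count: 229 − 18 + 9 = 220 density bands.
220 density bands at 2 per year is 220 / 2 = 110 years.
719.0 mm over 110 years gives 719.0 / 110 ≈ 6.536 mm/year.

6.536 mm/year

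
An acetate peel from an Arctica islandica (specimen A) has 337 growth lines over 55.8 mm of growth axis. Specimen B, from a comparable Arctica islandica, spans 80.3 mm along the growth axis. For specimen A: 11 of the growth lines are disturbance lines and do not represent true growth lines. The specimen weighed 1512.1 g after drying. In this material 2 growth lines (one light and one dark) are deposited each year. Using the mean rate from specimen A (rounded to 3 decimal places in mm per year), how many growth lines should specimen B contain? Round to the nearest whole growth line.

470 growth lines

Specimen A: adjusted count: 337 − 11 = 326 growth lines.
Specimen A: with 2 growth lines per year, 326 / 2 = 163 years.
A: Mean rate = 55.8 mm / 163 years ≈ 0.342 mm per year.
For B, 80.3 / 0.342 = 234.80 years; at 2 growth lines per year that is 234.80 × 2 ≈ 470 growth lines.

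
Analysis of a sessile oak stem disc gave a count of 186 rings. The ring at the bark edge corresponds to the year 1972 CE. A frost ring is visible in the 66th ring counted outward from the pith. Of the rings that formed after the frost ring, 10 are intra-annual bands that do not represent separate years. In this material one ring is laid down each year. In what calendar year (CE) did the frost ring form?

1862 CE

186 − 66 = 120 rings lie beyond the frost ring toward the bark edge.
Removing the 10 false rings leaves 120 − 10 = 110 true rings beyond the frost ring.
The ring at the bark edge is 1972 CE, so the frost ring dates to 1972 − 110 = 1862 CE.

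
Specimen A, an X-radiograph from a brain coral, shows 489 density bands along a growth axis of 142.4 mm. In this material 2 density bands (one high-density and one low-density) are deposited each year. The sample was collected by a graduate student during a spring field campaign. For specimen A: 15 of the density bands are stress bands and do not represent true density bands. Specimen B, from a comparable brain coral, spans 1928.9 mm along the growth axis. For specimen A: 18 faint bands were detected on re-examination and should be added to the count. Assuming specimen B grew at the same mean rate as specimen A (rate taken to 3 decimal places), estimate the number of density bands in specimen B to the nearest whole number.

6663 density bands

Specimen A: correcting the raw count gives 489 − 15 + 18 = 492 true density bands.
Specimen A: dividing by 2 density bands per year: 492 / 2 = 246 years.
A: 142.4 mm over 246 years gives 142.4 / 246 ≈ 0.579 mm/year.
For B, 1928.9 / 0.579 = 3331.43 years; at 2 density bands per year that is 3331.43 × 2 ≈ 6663 density bands.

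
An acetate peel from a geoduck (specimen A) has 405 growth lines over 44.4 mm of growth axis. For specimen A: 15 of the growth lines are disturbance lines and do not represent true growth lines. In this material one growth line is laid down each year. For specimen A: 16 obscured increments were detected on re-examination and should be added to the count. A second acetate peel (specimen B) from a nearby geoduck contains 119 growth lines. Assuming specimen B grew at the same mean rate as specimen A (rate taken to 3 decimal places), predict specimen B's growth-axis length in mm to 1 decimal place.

13.0 mm

Specimen A: correcting the raw count gives 405 − 15 + 16 = 406 true growth lines.
A: 44.4 mm over 406 years gives 44.4 / 406 ≈ 0.109 mm per year.
For B, 0.109 mm/year × 119 years = 13.0 mm.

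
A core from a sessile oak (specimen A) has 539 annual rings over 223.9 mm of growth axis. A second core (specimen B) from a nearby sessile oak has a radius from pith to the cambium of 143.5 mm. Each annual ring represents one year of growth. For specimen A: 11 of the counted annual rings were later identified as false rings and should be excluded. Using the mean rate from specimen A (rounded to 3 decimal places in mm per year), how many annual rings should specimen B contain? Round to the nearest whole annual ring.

Specimen A: after corrections the count is 539 − 11 = 528 annual rings.
A: Extension rate ≈ 223.9 / 528 = 0.424 mm per year.
Specimen B: 143.5 mm / 0.424 mm per year = 338.44 years ≈ 338 annual rings.

338 annual rings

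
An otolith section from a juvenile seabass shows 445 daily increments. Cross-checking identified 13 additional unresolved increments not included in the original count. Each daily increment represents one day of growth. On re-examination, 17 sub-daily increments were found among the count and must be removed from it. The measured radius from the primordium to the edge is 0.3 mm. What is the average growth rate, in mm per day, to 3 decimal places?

True daily increment count = 445 − 17 + 13 = 441.
Mean rate = 0.3 mm / 441 days ≈ 0.001 mm per day.

0.001 mm per day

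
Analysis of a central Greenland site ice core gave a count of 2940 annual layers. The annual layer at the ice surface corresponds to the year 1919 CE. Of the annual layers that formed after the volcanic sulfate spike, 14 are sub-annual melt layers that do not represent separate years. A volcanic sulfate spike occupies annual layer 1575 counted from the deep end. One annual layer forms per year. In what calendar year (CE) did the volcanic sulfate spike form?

Between annual layer 1575 and the ice surface there are 2940 − 1575 = 1365 annual layers.
Removing the 14 false annual layers leaves 1365 − 14 = 1351 true annual layers beyond the volcanic sulfate spike.
1919 − 1351 = 568 CE.

568 CE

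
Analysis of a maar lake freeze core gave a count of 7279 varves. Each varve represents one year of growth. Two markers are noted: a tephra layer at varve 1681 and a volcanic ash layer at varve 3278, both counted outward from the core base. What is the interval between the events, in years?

1597 years

Separation: 3278 − 1681 = 1597 varves.
At one varve per year, 1597 years elapsed between them.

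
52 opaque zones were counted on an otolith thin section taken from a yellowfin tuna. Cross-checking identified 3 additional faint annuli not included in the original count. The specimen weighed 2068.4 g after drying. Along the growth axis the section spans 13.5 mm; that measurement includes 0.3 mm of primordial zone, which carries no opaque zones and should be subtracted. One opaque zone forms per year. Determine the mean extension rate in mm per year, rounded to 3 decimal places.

0.240 mm per year

Correcting the raw count gives 52 + 3 = 55 true opaque zones.
Net length = 13.5 − 0.3 = 13.2 mm.
Mean rate = 13.2 mm / 55 years ≈ 0.240 mm per year.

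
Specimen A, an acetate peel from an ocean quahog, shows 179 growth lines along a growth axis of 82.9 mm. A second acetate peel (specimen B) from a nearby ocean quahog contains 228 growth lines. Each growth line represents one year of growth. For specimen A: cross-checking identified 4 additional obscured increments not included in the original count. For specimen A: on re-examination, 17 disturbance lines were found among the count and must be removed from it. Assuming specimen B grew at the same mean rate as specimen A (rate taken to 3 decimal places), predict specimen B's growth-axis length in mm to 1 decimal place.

113.8 mm

Specimen A: adjusted count: 179 − 17 + 4 = 166 growth lines.
A: Extension rate ≈ 82.9 / 166 = 0.499 mm/year.
B's length ≈ 0.499 × 228 = 113.8 mm.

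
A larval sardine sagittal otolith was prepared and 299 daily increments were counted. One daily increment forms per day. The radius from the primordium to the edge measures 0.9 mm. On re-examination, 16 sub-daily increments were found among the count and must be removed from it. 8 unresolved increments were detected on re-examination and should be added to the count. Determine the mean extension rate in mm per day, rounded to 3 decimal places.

True daily increment count = 299 − 16 + 8 = 291.
0.9 mm over 291 days gives 0.9 / 291 ≈ 0.003 mm per day.

0.003 mm per day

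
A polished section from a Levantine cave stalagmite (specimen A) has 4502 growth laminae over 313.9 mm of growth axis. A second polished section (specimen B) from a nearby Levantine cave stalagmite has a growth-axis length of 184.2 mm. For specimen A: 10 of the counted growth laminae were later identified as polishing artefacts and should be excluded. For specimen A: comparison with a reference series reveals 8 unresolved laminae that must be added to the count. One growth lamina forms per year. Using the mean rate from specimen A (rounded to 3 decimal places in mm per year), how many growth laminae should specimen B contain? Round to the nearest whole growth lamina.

Specimen A: adjusted count: 4502 − 10 + 8 = 4500 growth laminae.
A: Extension rate ≈ 313.9 / 4500 = 0.070 mm/yr.
B spans 184.2 / 0.070 = 2631.43 years ≈ 2631 growth laminae.

2631 growth laminae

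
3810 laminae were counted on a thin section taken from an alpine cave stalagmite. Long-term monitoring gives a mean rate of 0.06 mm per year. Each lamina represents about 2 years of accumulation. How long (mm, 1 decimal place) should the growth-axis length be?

457.2 mm

Multiplying by 2 years per lamina: 3810 × 2 = 7620 years.
Length ≈ 0.06 × 7620 = 457.2 mm.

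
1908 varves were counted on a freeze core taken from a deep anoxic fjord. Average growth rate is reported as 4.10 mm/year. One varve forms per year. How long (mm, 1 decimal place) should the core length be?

7822.8 mm

The record spans 1908 years at 4.10 mm per year.
Length ≈ 4.10 × 1908 = 7822.8 mm.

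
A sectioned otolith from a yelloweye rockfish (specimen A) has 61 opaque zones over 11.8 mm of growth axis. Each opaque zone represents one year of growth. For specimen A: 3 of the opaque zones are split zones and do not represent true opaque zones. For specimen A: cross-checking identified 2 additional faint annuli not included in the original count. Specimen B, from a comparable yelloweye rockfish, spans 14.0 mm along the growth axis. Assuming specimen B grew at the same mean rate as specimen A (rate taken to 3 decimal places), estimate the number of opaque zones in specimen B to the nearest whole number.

71 opaque zones

Specimen A: true opaque zone count = 61 − 3 + 2 = 60.
A: Extension rate ≈ 11.8 / 60 = 0.197 mm/yr.
Specimen B: 14.0 mm / 0.197 mm per year = 71.07 years ≈ 71 opaque zones.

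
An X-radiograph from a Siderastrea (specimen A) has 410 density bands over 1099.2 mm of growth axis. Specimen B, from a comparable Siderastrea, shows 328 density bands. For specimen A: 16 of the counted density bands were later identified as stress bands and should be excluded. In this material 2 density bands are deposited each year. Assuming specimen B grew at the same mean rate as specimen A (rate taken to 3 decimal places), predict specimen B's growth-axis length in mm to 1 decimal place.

915.1 mm

Specimen A: correcting the raw count gives 410 − 16 = 394 true density bands.
Specimen A: 394 density bands at 2 per year is 394 / 2 = 197 years.
A: Extension rate ≈ 1099.2 / 197 = 5.580 mm/year.
Specimen B: dividing by 2 density bands per year: 328 / 2 = 164 years. For B, 5.580 mm/year × 164 years = 915.1 mm.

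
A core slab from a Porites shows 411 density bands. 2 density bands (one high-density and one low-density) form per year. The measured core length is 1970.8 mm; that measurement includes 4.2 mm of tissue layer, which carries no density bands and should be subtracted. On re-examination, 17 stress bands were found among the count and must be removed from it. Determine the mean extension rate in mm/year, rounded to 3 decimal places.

Correcting the raw count gives 411 − 17 = 394 true density bands.
With 2 density bands per year, 394 / 2 = 197 years.
The growth record spans 1970.8 − 4.2 = 1966.6 mm.
1966.6 mm over 197 years gives 1966.6 / 197 ≈ 9.983 mm/year.

9.983 mm/year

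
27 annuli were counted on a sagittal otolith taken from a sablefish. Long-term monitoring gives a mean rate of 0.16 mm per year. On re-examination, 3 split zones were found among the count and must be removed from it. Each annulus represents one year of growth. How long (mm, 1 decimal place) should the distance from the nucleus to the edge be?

After corrections the count is 27 − 3 = 24 annuli.
24 years at 0.16 mm/year gives 0.16 × 24 = 3.8 mm.

3.8 mm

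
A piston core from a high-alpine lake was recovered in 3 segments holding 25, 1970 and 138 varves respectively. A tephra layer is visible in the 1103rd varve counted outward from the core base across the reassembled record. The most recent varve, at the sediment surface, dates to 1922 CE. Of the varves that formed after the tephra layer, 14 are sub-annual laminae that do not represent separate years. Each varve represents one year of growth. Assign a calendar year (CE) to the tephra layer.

Total varves = 25 + 1970 + 138 = 2133.
Between varve 1103 and the sediment surface there are 2133 − 1103 = 1030 varves.
Removing the 14 false varves leaves 1030 − 14 = 1016 true varves beyond the tephra layer.
Counting back 1016 years from 1922 CE places the tephra layer in 1922 − 1016 = 906 CE.

906 CE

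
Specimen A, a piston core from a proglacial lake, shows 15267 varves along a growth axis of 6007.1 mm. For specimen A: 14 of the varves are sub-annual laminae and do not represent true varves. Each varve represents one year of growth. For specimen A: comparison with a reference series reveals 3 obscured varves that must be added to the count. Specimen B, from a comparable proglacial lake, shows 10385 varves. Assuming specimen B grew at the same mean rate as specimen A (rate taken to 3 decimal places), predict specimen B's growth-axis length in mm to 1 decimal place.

Specimen A: adjusted count: 15267 − 14 + 3 = 15256 varves.
A: Mean rate = 6007.1 mm / 15256 years ≈ 0.394 mm/yr.
For B, 0.394 mm/year × 10385 years = 4091.7 mm.

4091.7 mm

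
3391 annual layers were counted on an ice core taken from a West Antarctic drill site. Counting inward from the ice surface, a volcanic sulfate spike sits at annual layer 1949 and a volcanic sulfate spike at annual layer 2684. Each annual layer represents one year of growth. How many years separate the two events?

735 years

Separation: 2684 − 1949 = 735 annual layers.
At one annual layer per year, 735 years elapsed between them.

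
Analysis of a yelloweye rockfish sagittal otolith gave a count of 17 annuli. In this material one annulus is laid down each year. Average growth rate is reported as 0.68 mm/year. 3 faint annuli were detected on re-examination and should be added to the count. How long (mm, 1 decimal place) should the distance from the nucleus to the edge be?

True annulus count = 17 + 3 = 20.
Length ≈ 0.68 × 20 = 13.6 mm.

13.6 mm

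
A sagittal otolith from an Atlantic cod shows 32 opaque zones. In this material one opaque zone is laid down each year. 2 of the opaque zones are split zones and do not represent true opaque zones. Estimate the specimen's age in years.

Correcting the raw count gives 32 − 2 = 30 true opaque zones.
At one opaque zone per year, that is 30 years.

30 years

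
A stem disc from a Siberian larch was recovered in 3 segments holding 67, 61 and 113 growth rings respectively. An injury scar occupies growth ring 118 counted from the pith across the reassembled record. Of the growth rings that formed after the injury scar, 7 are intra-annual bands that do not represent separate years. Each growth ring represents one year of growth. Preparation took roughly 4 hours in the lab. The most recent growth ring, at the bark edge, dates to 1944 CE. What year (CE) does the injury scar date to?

1828 CE

Total growth rings = 67 + 61 + 113 = 241.
Between growth ring 118 and the bark edge there are 241 − 118 = 123 growth rings.
Removing the 7 false growth rings leaves 123 − 7 = 116 true growth rings beyond the injury scar.
1944 − 116 = 1828 CE.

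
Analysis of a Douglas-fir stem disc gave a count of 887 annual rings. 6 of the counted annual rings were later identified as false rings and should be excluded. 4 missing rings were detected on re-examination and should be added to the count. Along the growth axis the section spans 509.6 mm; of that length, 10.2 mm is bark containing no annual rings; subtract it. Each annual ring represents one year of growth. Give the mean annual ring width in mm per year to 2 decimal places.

0.56 mm per year

True annual ring count = 887 − 6 + 4 = 885.
Removing the 10.2 mm offcut leaves 509.6 − 10.2 = 499.4 mm.
Mean rate = 499.4 mm / 885 years ≈ 0.56 mm per year.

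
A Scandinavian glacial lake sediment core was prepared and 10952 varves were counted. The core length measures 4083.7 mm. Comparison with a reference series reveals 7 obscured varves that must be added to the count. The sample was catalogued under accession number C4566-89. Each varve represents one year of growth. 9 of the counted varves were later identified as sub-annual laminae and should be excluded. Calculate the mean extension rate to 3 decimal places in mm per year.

0.373 mm per year

Correcting the raw count gives 10952 − 9 + 7 = 10950 true varves.
4083.7 mm over 10950 years gives 4083.7 / 10950 ≈ 0.373 mm per year.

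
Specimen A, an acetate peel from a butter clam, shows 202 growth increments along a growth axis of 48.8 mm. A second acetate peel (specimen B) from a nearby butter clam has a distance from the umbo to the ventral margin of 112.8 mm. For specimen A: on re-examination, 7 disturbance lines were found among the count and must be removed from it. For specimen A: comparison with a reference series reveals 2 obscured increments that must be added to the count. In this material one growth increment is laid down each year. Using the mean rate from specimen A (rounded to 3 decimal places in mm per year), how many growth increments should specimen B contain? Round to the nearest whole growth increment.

Specimen A: correcting the raw count gives 202 − 7 + 2 = 197 true growth increments.
A: Mean rate = 48.8 mm / 197 years ≈ 0.248 mm/yr.
For B, 112.8 / 0.248 = 454.84 years ≈ 455 growth increments.

455 growth increments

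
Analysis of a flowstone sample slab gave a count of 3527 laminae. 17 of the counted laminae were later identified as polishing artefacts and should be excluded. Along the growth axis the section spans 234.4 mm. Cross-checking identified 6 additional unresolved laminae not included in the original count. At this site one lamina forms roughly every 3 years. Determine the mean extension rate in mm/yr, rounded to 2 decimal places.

0.02 mm/yr

True lamina count = 3527 − 17 + 6 = 3516.
3516 laminae at 3 years each span 3516 × 3 = 10548 years.
Mean rate = 234.4 mm / 10548 years ≈ 0.02 mm/yr.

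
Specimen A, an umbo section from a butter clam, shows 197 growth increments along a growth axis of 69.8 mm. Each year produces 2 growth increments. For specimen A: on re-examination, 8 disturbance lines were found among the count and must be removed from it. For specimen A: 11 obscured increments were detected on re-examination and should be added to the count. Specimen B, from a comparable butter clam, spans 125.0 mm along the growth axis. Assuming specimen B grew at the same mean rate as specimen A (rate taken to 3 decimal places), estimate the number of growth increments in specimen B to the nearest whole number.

Specimen A: adjusted count: 197 − 8 + 11 = 200 growth increments.
Specimen A: with 2 growth increments per year, 200 / 2 = 100 years.
A: Extension rate ≈ 69.8 / 100 = 0.698 mm per year.
Specimen B: 125.0 mm / 0.698 mm per year = 179.08 years; at 2 growth increments per year that is 179.08 × 2 ≈ 358 growth increments.

358 growth increments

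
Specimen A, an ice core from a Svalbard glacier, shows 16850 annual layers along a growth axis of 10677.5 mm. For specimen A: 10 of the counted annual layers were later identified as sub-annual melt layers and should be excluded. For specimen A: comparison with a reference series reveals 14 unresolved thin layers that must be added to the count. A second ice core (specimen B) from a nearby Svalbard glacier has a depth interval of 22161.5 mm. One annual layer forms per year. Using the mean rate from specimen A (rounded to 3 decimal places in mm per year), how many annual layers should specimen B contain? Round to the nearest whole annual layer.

Specimen A: adjusted count: 16850 − 10 + 14 = 16854 annual layers.
A: Mean rate = 10677.5 mm / 16854 years ≈ 0.634 mm/yr.
B spans 22161.5 / 0.634 = 34955.05 years ≈ 34955 annual layers.

34955 annual layers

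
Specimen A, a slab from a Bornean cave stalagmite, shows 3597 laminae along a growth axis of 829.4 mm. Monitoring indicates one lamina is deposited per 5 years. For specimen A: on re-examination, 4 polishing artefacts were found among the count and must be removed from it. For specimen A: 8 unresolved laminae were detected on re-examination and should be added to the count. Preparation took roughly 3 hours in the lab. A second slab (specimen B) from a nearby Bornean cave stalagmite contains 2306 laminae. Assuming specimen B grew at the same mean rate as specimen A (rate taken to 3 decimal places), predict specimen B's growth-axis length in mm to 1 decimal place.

530.4 mm

Specimen A: true lamina count = 3597 − 4 + 8 = 3601.
Specimen A: at 5 years per lamina, 3601 × 5 = 18005 years.
A: 829.4 mm over 18005 years gives 829.4 / 18005 ≈ 0.046 mm/year.
Specimen B: multiplying by 5 years per lamina: 2306 × 5 = 11530 years. Length of B = 0.046 × 11530 = 530.4 mm.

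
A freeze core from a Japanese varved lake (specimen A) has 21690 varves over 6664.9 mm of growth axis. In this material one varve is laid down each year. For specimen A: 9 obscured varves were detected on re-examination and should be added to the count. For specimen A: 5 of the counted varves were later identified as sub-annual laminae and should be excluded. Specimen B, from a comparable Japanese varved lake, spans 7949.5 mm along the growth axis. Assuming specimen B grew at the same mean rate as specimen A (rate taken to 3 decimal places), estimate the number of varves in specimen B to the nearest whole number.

Specimen A: after corrections the count is 21690 − 5 + 9 = 21694 varves.
A: Mean rate = 6664.9 mm / 21694 years ≈ 0.307 mm/yr.
For B, 7949.5 / 0.307 = 25894.14 years ≈ 25894 varves.

25894 varves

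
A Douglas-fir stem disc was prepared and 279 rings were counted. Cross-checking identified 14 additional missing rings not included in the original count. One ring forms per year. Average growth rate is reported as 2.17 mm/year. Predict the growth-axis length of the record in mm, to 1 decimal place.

635.8 mm

After corrections the count is 279 + 14 = 293 rings.
293 years at 2.17 mm/year gives 2.17 × 293 = 635.8 mm.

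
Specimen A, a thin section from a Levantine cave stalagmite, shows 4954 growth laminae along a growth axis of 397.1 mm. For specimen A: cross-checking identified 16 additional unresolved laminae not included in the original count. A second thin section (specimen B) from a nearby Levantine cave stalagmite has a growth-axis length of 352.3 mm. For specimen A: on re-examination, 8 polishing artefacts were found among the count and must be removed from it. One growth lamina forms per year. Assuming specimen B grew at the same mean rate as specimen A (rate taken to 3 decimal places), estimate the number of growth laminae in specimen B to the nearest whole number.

4404 growth laminae

Specimen A: adjusted count: 4954 − 8 + 16 = 4962 growth laminae.
A: 397.1 mm over 4962 years gives 397.1 / 4962 ≈ 0.080 mm per year.
For B, 352.3 / 0.080 = 4403.75 years ≈ 4404 growth laminae.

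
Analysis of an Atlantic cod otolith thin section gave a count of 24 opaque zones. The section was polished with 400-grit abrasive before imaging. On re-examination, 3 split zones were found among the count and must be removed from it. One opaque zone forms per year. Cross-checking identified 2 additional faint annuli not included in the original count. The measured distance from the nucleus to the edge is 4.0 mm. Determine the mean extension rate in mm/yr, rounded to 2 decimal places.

0.17 mm/yr

Adjusted count: 24 − 3 + 2 = 23 opaque zones.
Extension rate ≈ 4.0 / 23 = 0.17 mm/yr.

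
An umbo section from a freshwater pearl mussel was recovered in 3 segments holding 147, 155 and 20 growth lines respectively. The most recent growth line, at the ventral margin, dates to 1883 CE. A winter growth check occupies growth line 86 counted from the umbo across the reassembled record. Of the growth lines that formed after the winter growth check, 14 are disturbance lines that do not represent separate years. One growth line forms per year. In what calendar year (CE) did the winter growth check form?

Total growth lines = 147 + 155 + 20 = 322.
322 − 86 = 236 growth lines lie beyond the winter growth check toward the ventral margin.
236 − 14 false = 222 true growth lines after the winter growth check.
The growth line at the ventral margin is 1883 CE, so the winter growth check dates to 1883 − 222 = 1661 CE.

1661 CE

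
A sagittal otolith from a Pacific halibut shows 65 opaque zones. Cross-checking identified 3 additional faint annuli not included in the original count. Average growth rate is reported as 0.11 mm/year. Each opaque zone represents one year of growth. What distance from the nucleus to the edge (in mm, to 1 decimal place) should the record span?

After corrections the count is 65 + 3 = 68 opaque zones.
68 years at 0.11 mm/year gives 0.11 × 68 = 7.5 mm.

7.5 mm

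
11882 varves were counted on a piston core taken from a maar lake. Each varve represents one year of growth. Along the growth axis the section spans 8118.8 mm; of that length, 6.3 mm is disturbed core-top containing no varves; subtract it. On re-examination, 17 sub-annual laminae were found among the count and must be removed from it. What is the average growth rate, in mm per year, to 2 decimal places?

0.68 mm per year

True varve count = 11882 − 17 = 11865.
Removing the 6.3 mm offcut leaves 8118.8 − 6.3 = 8112.5 mm.
8112.5 mm over 11865 years gives 8112.5 / 11865 ≈ 0.68 mm per year.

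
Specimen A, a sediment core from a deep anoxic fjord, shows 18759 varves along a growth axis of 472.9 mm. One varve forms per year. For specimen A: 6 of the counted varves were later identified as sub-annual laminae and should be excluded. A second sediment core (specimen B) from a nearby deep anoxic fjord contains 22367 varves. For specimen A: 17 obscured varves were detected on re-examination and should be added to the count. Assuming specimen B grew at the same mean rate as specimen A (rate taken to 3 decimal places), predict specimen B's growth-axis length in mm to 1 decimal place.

Specimen A: correcting the raw count gives 18759 − 6 + 17 = 18770 true varves.
A: Extension rate ≈ 472.9 / 18770 = 0.025 mm per year.
Length of B = 0.025 × 22367 = 559.2 mm.

559.2 mm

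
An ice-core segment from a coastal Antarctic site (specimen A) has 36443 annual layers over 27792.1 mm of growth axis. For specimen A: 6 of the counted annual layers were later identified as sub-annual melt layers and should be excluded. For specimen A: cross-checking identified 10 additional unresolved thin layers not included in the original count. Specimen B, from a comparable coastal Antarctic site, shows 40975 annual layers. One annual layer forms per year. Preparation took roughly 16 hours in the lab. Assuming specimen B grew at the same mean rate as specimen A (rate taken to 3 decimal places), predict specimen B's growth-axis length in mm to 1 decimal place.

Specimen A: after corrections the count is 36443 − 6 + 10 = 36447 annual layers.
A: Extension rate ≈ 27792.1 / 36447 = 0.763 mm per year.
B's length ≈ 0.763 × 40975 = 31263.9 mm.

31263.9 mm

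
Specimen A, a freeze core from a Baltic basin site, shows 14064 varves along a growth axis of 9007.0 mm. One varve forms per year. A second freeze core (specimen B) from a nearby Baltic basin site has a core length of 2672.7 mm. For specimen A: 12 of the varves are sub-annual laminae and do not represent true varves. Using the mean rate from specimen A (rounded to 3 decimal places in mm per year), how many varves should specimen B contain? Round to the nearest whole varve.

4170 varves

Specimen A: correcting the raw count gives 14064 − 12 = 14052 true varves.
A: Extension rate ≈ 9007.0 / 14052 = 0.641 mm per year.
For B, 2672.7 / 0.641 = 4169.58 years ≈ 4170 varves.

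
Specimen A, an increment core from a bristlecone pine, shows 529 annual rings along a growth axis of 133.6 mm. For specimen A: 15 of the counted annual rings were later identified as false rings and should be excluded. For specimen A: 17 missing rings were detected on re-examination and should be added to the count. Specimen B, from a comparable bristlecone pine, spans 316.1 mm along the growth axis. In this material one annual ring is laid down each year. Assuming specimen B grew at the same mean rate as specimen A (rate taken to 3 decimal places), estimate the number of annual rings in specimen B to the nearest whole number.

Specimen A: adjusted count: 529 − 15 + 17 = 531 annual rings.
A: Mean rate = 133.6 mm / 531 years ≈ 0.252 mm per year.
Specimen B: 316.1 mm / 0.252 mm per year = 1254.37 years ≈ 1254 annual rings.

1254 annual rings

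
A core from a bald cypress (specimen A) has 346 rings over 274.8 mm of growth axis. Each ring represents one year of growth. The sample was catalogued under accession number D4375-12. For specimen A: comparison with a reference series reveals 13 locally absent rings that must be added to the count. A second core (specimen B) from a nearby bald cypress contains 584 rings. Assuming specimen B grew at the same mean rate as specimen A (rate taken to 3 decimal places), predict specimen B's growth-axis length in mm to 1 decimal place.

Specimen A: after corrections the count is 346 + 13 = 359 rings.
A: Extension rate ≈ 274.8 / 359 = 0.765 mm/yr.
B's length ≈ 0.765 × 584 = 446.8 mm.

446.8 mm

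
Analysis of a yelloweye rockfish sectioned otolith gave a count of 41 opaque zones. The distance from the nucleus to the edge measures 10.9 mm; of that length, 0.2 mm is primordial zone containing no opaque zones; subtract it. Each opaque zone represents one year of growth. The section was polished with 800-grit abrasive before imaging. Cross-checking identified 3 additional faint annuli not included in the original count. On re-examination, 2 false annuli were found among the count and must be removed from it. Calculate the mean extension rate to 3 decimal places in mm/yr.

Correcting the raw count gives 41 − 2 + 3 = 42 true opaque zones.
The growth record spans 10.9 − 0.2 = 10.7 mm.
10.7 mm over 42 years gives 10.7 / 42 ≈ 0.255 mm/yr.

0.255 mm/yr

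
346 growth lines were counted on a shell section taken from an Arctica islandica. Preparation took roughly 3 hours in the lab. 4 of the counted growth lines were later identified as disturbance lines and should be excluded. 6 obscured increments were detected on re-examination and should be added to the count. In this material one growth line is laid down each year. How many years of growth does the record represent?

Correcting the raw count gives 346 − 4 + 6 = 348 true growth lines.
One growth line per year makes the duration 348 years.

348 years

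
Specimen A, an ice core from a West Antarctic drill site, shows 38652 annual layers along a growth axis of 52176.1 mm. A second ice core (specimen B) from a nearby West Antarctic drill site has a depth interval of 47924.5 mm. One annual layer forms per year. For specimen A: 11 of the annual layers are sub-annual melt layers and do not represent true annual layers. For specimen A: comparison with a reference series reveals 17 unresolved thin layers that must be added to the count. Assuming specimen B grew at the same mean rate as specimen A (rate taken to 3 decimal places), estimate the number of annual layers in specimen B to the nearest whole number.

Specimen A: correcting the raw count gives 38652 − 11 + 17 = 38658 true annual layers.
A: Extension rate ≈ 52176.1 / 38658 = 1.350 mm/year.
Specimen B: 47924.5 mm / 1.350 mm per year = 35499.63 years ≈ 35500 annual layers.

35500 annual layers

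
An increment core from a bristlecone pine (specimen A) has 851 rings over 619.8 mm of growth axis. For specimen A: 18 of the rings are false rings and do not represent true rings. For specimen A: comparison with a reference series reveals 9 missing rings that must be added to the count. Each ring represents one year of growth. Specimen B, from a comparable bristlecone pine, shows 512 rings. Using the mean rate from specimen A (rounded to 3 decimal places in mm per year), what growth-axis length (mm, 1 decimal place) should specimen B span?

Specimen A: correcting the raw count gives 851 − 18 + 9 = 842 true rings.
A: 619.8 mm over 842 years gives 619.8 / 842 ≈ 0.736 mm per year.
For B, 0.736 mm/year × 512 years = 376.8 mm.

376.8 mm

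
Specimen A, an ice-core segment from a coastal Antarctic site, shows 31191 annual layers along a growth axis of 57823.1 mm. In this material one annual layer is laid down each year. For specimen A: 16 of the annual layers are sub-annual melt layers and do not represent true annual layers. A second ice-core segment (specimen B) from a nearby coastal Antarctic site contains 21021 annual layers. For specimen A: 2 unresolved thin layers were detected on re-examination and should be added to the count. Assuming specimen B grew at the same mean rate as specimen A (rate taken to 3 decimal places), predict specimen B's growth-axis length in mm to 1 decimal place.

38994.0 mm

Specimen A: true annual layer count = 31191 − 16 + 2 = 31177.
A: Extension rate ≈ 57823.1 / 31177 = 1.855 mm/year.
For B, 1.855 mm/year × 21021 years = 38994.0 mm.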